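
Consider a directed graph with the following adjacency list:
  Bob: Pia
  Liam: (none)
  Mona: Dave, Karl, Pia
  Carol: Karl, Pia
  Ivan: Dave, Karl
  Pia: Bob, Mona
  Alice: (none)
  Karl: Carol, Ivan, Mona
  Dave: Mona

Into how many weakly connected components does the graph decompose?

3

From Alice: component {Alice}.
From Bob: component {Bob, Carol, Dave, Ivan, Karl, Mona, Pia}.
From Liam: component {Liam}.
That's 3 components.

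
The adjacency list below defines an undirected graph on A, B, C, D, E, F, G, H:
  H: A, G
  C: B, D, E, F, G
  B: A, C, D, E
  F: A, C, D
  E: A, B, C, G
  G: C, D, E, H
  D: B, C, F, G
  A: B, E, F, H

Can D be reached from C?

Yes

Explore from C.
Distance 1: reach B, D, E, F, G.
Found D.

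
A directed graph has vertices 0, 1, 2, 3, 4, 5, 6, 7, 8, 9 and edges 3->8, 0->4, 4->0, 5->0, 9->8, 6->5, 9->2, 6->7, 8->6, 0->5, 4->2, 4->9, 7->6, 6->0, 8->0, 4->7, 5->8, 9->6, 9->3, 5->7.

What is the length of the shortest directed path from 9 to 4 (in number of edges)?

3

Distance 0: 9.
Distance 1: 2, 3, 6, 8.
Distance 2: 0, 5, 7.
Distance 3: 4 — contains 4.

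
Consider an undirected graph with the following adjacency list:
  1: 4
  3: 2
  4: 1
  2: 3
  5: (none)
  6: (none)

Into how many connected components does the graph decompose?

4

From 1: component {1, 4}.
From 2: component {2, 3}.
From 5: component {5}.
From 6: component {6}.
That's 4 components.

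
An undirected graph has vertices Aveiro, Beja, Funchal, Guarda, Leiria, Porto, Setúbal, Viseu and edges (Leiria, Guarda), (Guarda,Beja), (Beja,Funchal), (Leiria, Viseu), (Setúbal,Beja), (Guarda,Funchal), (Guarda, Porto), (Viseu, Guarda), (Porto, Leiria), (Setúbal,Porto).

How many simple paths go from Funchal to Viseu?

Funchal–Beja–Guarda–Leiria–Viseu
Funchal–Beja–Guarda–Porto–Leiria–Viseu
Funchal–Beja–Guarda–Viseu
Funchal–Beja–Setúbal–Porto–Guarda–Leiria–Viseu
Funchal–Beja–Setúbal–Porto–Guarda–Viseu
Funchal–Beja–Setúbal–Porto–Leiria–Guarda–Viseu
Funchal–Beja–Setúbal–Porto–Leiria–Viseu
Funchal–Guarda–Beja–Setúbal–Porto–Leiria–Viseu
Funchal–Guarda–Leiria–Viseu
Funchal–Guarda–Porto–Leiria–Viseu
Funchal–Guarda–Viseu

11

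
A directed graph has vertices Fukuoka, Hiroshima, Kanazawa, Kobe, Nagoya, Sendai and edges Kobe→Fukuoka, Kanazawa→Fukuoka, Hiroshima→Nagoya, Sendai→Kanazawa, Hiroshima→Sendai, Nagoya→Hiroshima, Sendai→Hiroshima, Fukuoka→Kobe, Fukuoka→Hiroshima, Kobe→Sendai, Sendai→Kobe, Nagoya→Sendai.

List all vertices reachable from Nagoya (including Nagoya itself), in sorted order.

Fukuoka, Hiroshima, Kanazawa, Kobe, Nagoya, Sendai

Start at Nagoya.
Its neighbours: Hiroshima, Sendai.
Then their neighbours: Kanazawa, Kobe.
Then next layer: Fukuoka.
Every vertex is now reached.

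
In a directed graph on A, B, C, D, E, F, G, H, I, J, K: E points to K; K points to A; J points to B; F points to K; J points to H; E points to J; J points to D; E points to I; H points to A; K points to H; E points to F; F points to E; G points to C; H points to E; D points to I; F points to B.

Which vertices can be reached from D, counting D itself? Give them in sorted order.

D, I

Start at D.
Its neighbours: I.
Nothing further is reachable.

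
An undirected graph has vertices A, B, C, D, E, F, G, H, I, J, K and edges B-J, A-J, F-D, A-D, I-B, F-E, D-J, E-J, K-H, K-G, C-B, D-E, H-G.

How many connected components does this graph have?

From A: component {A, B, C, D, E, F, I, J}.
From G: component {G, H, K}.
That's 2 components.

2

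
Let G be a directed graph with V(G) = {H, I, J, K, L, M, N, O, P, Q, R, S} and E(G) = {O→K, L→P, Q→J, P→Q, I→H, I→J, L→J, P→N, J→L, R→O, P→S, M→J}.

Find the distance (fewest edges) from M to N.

4

Distance 0: M.
Distance 1: J.
Distance 2: L.
Distance 3: P.
Distance 4: N, Q, S — contains N.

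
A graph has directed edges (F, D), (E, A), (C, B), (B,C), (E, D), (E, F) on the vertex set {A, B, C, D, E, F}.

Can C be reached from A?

A has no outgoing edges, so nothing is reachable from it.

No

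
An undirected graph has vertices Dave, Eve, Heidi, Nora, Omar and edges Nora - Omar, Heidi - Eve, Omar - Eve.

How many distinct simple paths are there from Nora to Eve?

Nora–Omar–Eve

1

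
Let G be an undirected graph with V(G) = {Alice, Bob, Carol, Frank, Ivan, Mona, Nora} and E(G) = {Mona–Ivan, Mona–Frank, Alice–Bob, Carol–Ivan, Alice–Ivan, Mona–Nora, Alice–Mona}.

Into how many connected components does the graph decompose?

From Alice: component {Alice, Bob, Carol, Frank, Ivan, Mona, Nora}.
That's 1 component.

1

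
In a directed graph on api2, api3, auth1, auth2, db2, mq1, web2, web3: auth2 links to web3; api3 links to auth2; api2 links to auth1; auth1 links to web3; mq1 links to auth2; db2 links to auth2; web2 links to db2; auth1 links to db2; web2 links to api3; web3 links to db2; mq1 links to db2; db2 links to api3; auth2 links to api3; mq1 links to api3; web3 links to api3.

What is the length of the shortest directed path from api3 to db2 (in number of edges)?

3

Distance 0: api3.
Distance 1: auth2.
Distance 2: web3.
Distance 3: db2 — contains db2.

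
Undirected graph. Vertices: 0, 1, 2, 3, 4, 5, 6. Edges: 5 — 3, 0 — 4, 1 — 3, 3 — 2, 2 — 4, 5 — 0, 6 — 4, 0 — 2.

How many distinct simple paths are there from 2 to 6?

2–0–4–6
2–3–5–0–4–6
2–4–6

3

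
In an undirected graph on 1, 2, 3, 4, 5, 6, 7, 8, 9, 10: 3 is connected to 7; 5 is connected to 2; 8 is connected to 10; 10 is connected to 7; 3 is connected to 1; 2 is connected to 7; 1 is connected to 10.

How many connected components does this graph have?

4

From 1: component {1, 2, 3, 5, 7, 8, 10}.
From 4: component {4}.
From 6: component {6}.
From 9: component {9}.
That's 4 components.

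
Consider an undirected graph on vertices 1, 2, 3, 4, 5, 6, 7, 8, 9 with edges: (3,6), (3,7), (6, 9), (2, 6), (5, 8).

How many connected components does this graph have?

From 1: component {1}.
From 2: component {2, 3, 6, 7, 9}.
From 4: component {4}.
From 5: component {5, 8}.
That's 4 components.

4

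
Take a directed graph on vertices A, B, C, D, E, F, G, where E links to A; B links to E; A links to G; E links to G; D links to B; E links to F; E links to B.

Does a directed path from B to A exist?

Explore from B.
Distance 1: reach E.
Distance 2: reach A, F, G.
Found A.

Yes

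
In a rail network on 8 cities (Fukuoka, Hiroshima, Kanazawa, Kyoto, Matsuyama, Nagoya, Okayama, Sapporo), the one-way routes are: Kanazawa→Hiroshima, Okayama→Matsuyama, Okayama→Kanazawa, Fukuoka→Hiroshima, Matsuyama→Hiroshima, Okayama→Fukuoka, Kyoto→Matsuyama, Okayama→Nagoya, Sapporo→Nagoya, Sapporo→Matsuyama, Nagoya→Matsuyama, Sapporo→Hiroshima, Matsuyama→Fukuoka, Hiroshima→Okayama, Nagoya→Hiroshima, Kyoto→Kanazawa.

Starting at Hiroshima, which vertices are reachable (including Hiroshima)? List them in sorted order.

Start at Hiroshima.
Its neighbours: Okayama.
Then their neighbours: Fukuoka, Kanazawa, Matsuyama, Nagoya.
Nothing further is reachable.

Fukuoka, Hiroshima, Kanazawa, Matsuyama, Nagoya, Okayama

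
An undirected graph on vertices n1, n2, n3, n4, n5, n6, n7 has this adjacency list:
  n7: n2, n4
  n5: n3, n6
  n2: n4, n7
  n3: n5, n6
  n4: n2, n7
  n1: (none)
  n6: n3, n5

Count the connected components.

3

From n1: component {n1}.
From n2: component {n2, n4, n7}.
From n3: component {n3, n5, n6}.
That's 3 components.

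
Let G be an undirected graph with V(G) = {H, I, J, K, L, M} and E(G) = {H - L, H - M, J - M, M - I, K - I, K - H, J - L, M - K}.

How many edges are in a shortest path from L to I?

Distance 0: L.
Distance 1: H, J.
Distance 2: K, M.
Distance 3: I — contains I.

3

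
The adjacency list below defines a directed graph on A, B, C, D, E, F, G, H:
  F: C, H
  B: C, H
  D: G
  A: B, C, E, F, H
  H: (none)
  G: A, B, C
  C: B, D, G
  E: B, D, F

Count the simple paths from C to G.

C→D→G
C→G

2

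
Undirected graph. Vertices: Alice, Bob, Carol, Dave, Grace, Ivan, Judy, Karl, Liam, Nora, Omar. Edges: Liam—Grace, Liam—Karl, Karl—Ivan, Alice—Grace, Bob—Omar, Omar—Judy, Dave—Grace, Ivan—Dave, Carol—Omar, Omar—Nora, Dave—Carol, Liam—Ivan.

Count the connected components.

1

From Alice: component {Alice, Bob, Carol, Dave, Grace, Ivan, Judy, Karl, Liam, Nora, Omar}.
That's 1 component.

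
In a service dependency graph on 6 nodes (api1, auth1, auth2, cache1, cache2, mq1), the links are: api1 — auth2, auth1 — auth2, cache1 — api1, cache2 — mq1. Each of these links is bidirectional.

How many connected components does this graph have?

2

From api1: component {api1, auth1, auth2, cache1}.
From cache2: component {cache2, mq1}.
That's 2 components.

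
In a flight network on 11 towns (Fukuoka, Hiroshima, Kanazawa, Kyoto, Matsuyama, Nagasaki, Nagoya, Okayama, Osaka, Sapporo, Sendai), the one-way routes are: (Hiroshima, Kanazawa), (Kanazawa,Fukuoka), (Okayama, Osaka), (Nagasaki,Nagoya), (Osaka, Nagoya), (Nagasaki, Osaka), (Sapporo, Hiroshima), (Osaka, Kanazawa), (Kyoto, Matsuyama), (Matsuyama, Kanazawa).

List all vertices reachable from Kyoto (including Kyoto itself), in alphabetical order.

Start at Kyoto.
Its neighbours: Matsuyama.
Then their neighbours: Kanazawa.
Then next layer: Fukuoka.
Nothing further is reachable.

Fukuoka, Kanazawa, Kyoto, Matsuyama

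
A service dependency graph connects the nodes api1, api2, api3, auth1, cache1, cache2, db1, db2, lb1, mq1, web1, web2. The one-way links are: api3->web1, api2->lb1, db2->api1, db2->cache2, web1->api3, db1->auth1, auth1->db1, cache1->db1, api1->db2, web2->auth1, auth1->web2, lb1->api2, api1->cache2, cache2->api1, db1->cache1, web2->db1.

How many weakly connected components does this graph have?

From api1: component {api1, cache2, db2}.
From api2: component {api2, lb1}.
From api3: component {api3, web1}.
From auth1: component {auth1, cache1, db1, web2}.
From mq1: component {mq1}.
That's 5 components.

5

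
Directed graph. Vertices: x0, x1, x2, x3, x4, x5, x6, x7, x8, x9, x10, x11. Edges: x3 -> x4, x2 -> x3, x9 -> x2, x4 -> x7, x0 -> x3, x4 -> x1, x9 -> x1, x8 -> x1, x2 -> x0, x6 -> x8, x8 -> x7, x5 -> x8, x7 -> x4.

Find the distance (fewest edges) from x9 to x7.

4

Distance 0: x9.
Distance 1: x1, x2.
Distance 2: x0, x3.
Distance 3: x4.
Distance 4: x7 — contains x7.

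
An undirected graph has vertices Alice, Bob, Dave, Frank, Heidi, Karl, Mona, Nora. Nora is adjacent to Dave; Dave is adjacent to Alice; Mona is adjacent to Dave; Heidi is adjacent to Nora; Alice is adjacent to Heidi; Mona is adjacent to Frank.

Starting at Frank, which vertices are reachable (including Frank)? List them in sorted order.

Start at Frank.
Its neighbours: Mona.
Then their neighbours: Dave.
Then next layer: Alice, Nora.
Then next layer: Heidi.
Nothing further is reachable.

Alice, Dave, Frank, Heidi, Mona, Nora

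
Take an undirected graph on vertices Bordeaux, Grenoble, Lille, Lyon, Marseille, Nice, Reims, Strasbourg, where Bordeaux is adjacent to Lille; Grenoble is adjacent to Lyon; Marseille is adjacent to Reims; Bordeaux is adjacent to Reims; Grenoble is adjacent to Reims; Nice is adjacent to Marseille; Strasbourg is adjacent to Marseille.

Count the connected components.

1

From Bordeaux: component {Bordeaux, Grenoble, Lille, Lyon, Marseille, Nice, Reims, Strasbourg}.
That's 1 component.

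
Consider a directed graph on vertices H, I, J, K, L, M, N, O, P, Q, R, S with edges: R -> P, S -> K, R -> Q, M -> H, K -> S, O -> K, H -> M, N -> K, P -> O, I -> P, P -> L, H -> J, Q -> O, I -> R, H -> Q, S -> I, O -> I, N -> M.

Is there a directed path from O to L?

Yes

Explore from O.
Distance 1: reach I, K.
Distance 2: reach P, R, S.
Distance 3: reach L, Q.
Found L.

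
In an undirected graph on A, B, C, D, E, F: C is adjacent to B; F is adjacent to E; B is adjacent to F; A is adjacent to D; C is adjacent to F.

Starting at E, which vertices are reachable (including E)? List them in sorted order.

B, C, E, F

Start at E.
Its neighbours: F.
Then their neighbours: B, C.
Nothing further is reachable.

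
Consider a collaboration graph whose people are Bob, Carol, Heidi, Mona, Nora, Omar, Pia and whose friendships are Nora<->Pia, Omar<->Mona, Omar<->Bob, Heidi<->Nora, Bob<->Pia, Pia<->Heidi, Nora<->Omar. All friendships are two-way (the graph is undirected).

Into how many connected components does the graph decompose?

2

From Bob: component {Bob, Heidi, Mona, Nora, Omar, Pia}.
From Carol: component {Carol}.
That's 2 components.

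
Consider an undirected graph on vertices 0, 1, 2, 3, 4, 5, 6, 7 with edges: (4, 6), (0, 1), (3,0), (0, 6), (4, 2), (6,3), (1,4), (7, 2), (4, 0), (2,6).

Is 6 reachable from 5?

No

5 has no edges, so nothing is reachable from it.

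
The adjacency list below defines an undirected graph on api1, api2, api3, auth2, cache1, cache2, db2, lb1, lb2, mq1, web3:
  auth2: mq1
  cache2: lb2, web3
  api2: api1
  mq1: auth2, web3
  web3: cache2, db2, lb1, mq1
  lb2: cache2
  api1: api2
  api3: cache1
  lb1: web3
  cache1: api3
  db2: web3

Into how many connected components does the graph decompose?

From api1: component {api1, api2}.
From api3: component {api3, cache1}.
From auth2: component {auth2, cache2, db2, lb1, lb2, mq1, web3}.
That's 3 components.

3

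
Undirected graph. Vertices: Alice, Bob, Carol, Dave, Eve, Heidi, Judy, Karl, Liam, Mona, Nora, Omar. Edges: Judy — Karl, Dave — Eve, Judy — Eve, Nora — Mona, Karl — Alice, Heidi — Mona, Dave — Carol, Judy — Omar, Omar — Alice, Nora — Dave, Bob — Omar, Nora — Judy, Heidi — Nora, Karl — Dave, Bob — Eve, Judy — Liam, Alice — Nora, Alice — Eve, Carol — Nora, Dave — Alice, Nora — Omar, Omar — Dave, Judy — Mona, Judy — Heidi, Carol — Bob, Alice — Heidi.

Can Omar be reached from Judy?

Explore from Judy.
Distance 1: reach Eve, Heidi, Karl, Liam, Mona, Nora, Omar.
Found Omar.

Yes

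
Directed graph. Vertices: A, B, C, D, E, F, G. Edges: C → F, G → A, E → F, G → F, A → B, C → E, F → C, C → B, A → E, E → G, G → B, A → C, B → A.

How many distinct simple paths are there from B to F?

5

B→A→C→E→F
B→A→C→E→G→F
B→A→C→F
B→A→E→F
B→A→E→G→F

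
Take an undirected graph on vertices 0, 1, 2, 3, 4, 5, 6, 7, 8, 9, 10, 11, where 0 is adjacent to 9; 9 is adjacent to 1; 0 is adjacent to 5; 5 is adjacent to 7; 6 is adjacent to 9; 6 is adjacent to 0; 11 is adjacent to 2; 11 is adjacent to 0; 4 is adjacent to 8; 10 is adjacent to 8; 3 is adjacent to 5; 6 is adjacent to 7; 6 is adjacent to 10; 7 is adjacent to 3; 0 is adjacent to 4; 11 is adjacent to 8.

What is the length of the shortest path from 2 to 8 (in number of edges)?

Distance 0: 2.
Distance 1: 11.
Distance 2: 0, 8 — contains 8.

2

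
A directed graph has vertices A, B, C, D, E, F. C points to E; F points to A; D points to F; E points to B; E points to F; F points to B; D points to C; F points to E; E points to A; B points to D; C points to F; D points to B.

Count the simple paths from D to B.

D→B
D→C→E→B
D→C→E→F→B
D→C→F→B
D→C→F→E→B
D→F→B
D→F→E→B

7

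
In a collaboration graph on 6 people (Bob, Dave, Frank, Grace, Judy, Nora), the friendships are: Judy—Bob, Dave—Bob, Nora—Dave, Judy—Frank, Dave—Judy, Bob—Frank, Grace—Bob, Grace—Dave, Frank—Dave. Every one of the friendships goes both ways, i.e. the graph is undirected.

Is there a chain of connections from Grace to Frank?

Explore from Grace.
Distance 1: reach Bob, Dave.
Distance 2: reach Frank, Judy, Nora.
Found Frank.

Yes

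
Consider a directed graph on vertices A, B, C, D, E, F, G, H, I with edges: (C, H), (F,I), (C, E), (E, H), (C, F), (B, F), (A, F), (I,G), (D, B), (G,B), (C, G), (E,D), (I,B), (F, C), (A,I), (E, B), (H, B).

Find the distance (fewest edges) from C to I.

2

Distance 0: C.
Distance 1: E, F, G, H.
Distance 2: B, D, I — contains I.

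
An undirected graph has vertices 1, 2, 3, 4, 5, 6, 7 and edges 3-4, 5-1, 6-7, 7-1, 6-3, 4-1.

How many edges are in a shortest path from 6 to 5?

Distance 0: 6.
Distance 1: 3, 7.
Distance 2: 1, 4.
Distance 3: 5 — contains 5.

3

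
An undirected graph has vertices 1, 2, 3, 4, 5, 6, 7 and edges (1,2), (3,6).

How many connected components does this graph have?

5

From 1: component {1, 2}.
From 3: component {3, 6}.
From 4: component {4}.
From 5: component {5}.
From 7: component {7}.
That's 5 components.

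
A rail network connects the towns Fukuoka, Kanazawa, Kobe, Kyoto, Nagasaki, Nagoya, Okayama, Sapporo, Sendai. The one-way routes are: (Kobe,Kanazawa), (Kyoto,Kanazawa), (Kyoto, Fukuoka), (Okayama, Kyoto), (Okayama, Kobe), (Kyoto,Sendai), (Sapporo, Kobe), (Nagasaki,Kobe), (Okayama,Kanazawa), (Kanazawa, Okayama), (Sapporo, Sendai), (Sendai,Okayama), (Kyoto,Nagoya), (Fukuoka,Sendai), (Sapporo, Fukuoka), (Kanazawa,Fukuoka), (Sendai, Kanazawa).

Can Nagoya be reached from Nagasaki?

Explore from Nagasaki.
Distance 1: reach Kobe.
Distance 2: reach Kanazawa.
Distance 3: reach Fukuoka, Okayama.
Distance 4: reach Kyoto, Sendai.
Distance 5: reach Nagoya.
Found Nagoya.

Yes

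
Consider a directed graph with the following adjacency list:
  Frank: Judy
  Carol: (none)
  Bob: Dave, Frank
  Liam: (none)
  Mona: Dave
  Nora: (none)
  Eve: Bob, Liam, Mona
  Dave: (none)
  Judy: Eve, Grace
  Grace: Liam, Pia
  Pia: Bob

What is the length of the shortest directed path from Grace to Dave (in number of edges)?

3

Distance 0: Grace.
Distance 1: Liam, Pia.
Distance 2: Bob.
Distance 3: Dave, Frank — contains Dave.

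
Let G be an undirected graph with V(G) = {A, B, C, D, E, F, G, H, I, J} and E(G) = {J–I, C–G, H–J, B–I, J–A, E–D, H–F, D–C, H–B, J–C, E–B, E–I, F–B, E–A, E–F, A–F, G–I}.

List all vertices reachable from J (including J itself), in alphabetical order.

A, B, C, D, E, F, G, H, I, J

Start at J.
Its neighbours: A, C, H, I.
Then their neighbours: B, D, E, F, G.
Every vertex is now reached.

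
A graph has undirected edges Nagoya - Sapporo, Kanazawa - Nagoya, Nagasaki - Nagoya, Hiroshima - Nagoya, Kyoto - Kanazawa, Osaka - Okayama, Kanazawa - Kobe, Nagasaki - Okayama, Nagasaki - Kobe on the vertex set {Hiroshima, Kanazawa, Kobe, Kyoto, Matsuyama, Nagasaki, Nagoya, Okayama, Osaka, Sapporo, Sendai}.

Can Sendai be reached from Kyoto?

No

Explore from Kyoto.
Distance 1: reach Kanazawa.
Distance 2: reach Kobe, Nagoya.
Distance 3: reach Hiroshima, Nagasaki, Sapporo.
Distance 4: reach Okayama.
Distance 5: reach Osaka.
The search is exhausted without reaching Sendai; it lies in a different component.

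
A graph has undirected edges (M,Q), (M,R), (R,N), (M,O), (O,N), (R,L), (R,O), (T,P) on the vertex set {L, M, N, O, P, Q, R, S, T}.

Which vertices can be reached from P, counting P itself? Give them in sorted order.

P, T

Start at P.
Its neighbours: T.
Nothing further is reachable.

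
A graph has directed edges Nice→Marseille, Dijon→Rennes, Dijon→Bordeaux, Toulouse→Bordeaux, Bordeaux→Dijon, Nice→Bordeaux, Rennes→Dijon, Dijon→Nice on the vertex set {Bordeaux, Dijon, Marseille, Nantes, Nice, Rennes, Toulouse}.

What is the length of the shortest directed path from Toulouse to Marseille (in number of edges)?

Distance 0: Toulouse.
Distance 1: Bordeaux.
Distance 2: Dijon.
Distance 3: Nice, Rennes.
Distance 4: Marseille — contains Marseille.

4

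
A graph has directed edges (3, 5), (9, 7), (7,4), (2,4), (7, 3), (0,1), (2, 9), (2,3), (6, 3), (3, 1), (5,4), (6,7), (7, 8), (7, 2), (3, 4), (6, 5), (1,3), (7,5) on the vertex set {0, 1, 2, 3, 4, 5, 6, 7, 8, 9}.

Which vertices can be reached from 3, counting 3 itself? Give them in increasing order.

Start at 3.
Its neighbours: 1, 4, 5.
Nothing further is reachable.

1, 3, 4, 5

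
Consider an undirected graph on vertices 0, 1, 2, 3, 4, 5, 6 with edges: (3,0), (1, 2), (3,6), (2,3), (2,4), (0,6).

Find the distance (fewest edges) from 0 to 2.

Distance 0: 0.
Distance 1: 3, 6.
Distance 2: 2 — contains 2.

2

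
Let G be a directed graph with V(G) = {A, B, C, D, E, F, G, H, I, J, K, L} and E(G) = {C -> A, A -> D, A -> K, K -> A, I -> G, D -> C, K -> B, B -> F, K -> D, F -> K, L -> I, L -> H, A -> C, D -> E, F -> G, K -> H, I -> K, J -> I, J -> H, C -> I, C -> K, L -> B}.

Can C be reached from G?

No

G has no outgoing edges, so nothing is reachable from it.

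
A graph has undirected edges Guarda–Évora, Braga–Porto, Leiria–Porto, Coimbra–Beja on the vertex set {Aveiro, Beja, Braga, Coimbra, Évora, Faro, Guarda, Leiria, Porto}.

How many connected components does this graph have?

From Aveiro: component {Aveiro}.
From Beja: component {Beja, Coimbra}.
From Braga: component {Braga, Leiria, Porto}.
From Évora: component {Évora, Guarda}.
From Faro: component {Faro}.
That's 5 components.

5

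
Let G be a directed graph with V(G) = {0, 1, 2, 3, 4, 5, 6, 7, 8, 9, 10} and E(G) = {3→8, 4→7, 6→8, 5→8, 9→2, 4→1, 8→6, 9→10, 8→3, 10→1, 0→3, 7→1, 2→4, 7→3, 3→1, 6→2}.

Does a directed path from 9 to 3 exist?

Explore from 9.
Distance 1: reach 2, 10.
Distance 2: reach 1, 4.
Distance 3: reach 7.
Distance 4: reach 3.
Found 3.

Yes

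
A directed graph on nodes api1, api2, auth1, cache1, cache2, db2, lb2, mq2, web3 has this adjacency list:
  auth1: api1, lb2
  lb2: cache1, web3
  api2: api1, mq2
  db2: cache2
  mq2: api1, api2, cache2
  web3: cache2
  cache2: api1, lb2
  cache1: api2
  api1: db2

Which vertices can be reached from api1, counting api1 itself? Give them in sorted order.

Start at api1.
Its neighbours: db2.
Then their neighbours: cache2.
Then next layer: lb2.
Then next layer: cache1, web3.
Then next layer: api2.
Then next layer: mq2.
Nothing further is reachable.

api1, api2, cache1, cache2, db2, lb2, mq2, web3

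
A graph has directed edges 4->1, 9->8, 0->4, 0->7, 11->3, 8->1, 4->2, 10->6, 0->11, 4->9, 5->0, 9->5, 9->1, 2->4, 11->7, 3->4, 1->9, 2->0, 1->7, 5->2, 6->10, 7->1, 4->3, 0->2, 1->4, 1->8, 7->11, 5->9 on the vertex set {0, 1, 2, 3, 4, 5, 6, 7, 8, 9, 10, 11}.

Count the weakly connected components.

From 0: component {0, 1, 2, 3, 4, 5, 7, 8, 9, 11}.
From 6: component {6, 10}.
That's 2 components.

2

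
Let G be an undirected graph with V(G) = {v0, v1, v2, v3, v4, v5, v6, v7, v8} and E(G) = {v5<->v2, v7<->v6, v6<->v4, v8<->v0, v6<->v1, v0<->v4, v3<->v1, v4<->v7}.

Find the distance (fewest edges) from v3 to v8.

5

Distance 0: v3.
Distance 1: v1.
Distance 2: v6.
Distance 3: v4, v7.
Distance 4: v0.
Distance 5: v8 — contains v8.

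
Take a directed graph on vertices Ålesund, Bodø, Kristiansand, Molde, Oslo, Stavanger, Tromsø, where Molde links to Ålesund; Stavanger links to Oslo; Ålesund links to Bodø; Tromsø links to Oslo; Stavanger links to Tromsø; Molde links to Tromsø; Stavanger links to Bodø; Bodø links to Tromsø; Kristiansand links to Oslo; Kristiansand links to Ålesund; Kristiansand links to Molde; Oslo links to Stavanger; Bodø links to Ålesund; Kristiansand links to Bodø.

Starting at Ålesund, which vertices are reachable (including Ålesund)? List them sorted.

Start at Ålesund.
Its neighbours: Bodø.
Then their neighbours: Tromsø.
Then next layer: Oslo.
Then next layer: Stavanger.
Nothing further is reachable.

Ålesund, Bodø, Oslo, Stavanger, Tromsø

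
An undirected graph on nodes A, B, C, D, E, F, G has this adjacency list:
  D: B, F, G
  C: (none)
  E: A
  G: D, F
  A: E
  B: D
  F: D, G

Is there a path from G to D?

Yes

Explore from G.
Distance 1: reach D, F.
Found D.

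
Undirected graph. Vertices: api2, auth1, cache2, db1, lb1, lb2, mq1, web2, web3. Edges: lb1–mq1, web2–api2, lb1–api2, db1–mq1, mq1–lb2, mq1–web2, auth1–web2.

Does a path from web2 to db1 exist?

Yes

Explore from web2.
Distance 1: reach api2, auth1, mq1.
Distance 2: reach db1, lb1, lb2.
Found db1.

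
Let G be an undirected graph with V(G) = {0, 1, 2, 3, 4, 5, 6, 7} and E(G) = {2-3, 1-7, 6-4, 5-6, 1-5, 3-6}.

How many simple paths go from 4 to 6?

1

4–6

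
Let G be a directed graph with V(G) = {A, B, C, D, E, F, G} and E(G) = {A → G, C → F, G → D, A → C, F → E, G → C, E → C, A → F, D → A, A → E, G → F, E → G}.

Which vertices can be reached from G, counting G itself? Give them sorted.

A, C, D, E, F, G

Start at G.
Its neighbours: C, D, F.
Then their neighbours: A, E.
Nothing further is reachable.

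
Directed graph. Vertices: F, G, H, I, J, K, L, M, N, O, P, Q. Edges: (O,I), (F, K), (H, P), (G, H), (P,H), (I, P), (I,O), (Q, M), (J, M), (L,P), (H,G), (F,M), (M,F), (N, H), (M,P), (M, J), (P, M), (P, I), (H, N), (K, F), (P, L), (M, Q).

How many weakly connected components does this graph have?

1

From F: component {F, G, H, I, J, K, L, M, N, O, P, Q}.
That's 1 component.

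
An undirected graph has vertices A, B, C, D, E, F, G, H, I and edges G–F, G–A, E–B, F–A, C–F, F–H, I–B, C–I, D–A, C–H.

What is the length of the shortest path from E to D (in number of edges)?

Distance 0: E.
Distance 1: B.
Distance 2: I.
Distance 3: C.
Distance 4: F, H.
Distance 5: A, G.
Distance 6: D — contains D.

6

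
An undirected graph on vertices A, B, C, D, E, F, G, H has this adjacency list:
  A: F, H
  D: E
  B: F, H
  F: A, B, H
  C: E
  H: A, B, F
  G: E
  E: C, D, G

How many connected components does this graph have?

2

From A: component {A, B, F, H}.
From C: component {C, D, E, G}.
That's 2 components.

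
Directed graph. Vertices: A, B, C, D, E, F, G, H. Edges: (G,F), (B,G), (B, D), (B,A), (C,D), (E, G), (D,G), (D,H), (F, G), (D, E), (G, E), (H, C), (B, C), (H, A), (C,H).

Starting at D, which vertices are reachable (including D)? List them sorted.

Start at D.
Its neighbours: E, G, H.
Then their neighbours: A, C, F.
Nothing further is reachable.

A, C, D, E, F, G, H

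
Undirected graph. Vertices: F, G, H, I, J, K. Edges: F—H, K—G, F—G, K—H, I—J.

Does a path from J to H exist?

No

Explore from J.
Distance 1: reach I.
The search is exhausted without reaching H; it lies in a different component.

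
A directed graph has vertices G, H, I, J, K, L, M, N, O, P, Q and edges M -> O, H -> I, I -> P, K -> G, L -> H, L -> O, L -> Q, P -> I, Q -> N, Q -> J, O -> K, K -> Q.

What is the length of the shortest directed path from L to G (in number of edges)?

Distance 0: L.
Distance 1: H, O, Q.
Distance 2: I, J, K, N.
Distance 3: G, P — contains G.

3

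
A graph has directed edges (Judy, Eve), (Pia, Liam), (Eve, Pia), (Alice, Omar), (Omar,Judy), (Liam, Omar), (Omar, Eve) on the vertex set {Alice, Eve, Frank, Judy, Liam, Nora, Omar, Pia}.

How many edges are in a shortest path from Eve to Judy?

4

Distance 0: Eve.
Distance 1: Pia.
Distance 2: Liam.
Distance 3: Omar.
Distance 4: Judy — contains Judy.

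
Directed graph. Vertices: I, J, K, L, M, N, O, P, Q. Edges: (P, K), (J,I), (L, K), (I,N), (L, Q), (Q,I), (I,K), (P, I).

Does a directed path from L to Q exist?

Yes

Explore from L.
Distance 1: reach K, Q.
Found Q.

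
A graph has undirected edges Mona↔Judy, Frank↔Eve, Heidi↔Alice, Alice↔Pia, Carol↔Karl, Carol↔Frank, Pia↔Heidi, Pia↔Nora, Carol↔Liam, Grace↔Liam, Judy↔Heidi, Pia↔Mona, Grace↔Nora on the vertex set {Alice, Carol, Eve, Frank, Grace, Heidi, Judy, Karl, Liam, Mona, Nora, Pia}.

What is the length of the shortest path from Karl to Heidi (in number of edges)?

Distance 0: Karl.
Distance 1: Carol.
Distance 2: Frank, Liam.
Distance 3: Eve, Grace.
Distance 4: Nora.
Distance 5: Pia.
Distance 6: Alice, Heidi, Mona — contains Heidi.

6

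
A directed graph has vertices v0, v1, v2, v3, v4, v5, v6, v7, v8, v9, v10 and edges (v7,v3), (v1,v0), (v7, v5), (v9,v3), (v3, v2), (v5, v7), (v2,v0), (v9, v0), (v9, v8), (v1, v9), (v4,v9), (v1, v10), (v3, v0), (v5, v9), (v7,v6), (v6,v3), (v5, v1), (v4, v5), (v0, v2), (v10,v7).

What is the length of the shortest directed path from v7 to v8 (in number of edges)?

3

Distance 0: v7.
Distance 1: v3, v5, v6.
Distance 2: v0, v1, v2, v9.
Distance 3: v8, v10 — contains v8.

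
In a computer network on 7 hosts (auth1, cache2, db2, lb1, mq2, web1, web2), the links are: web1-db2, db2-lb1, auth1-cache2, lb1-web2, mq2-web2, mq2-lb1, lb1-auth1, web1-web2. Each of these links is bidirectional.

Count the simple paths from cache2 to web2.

3

cache2–auth1–lb1–db2–web1–web2
cache2–auth1–lb1–mq2–web2
cache2–auth1–lb1–web2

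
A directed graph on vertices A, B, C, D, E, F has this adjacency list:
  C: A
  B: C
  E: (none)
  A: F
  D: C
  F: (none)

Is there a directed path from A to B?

Explore from A.
Distance 1: reach F.
The search from A is exhausted; no directed path reaches B.

No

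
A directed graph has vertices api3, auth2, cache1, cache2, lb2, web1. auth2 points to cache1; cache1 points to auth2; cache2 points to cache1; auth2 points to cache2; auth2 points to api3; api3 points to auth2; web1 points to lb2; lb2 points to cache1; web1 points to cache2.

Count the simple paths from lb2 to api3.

1

lb2→cache1→auth2→api3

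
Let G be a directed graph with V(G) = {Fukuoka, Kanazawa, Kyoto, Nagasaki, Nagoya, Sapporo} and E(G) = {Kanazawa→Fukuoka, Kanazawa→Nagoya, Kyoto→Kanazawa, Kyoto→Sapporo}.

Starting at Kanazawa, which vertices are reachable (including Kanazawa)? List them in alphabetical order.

Start at Kanazawa.
Its neighbours: Fukuoka, Nagoya.
Nothing further is reachable.

Fukuoka, Kanazawa, Nagoya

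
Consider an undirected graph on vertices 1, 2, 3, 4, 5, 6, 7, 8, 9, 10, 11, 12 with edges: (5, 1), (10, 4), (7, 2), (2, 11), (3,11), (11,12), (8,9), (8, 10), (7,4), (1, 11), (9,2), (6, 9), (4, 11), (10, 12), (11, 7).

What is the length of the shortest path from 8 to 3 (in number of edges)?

4

Distance 0: 8.
Distance 1: 9, 10.
Distance 2: 2, 4, 6, 12.
Distance 3: 7, 11.
Distance 4: 1, 3 — contains 3.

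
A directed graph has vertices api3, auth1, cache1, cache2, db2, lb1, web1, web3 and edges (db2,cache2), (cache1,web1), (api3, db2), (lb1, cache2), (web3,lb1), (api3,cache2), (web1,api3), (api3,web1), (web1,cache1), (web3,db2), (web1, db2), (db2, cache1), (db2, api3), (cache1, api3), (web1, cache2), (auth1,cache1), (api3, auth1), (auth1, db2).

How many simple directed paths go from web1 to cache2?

web1→api3→auth1→db2→cache2
web1→api3→cache2
web1→api3→db2→cache2
web1→cache1→api3→auth1→db2→cache2
web1→cache1→api3→cache2
web1→cache1→api3→db2→cache2
web1→cache2
web1→db2→api3→cache2
web1→db2→cache1→api3→cache2
web1→db2→cache2

10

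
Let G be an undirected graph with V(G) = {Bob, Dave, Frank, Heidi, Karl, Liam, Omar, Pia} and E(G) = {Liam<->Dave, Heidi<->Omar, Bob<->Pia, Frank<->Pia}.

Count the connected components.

4

From Bob: component {Bob, Frank, Pia}.
From Dave: component {Dave, Liam}.
From Heidi: component {Heidi, Omar}.
From Karl: component {Karl}.
That's 4 components.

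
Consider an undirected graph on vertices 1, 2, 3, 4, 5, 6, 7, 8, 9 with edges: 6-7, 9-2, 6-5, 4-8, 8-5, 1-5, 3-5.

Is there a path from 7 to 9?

Explore from 7.
Distance 1: reach 6.
Distance 2: reach 5.
Distance 3: reach 1, 3, 8.
Distance 4: reach 4.
The search is exhausted without reaching 9; it lies in a different component.

No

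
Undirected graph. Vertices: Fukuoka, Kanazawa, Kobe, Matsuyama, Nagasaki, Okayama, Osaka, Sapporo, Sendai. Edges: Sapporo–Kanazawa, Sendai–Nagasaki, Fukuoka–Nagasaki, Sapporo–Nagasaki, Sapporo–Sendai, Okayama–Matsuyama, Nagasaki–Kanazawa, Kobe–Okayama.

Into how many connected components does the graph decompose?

3

From Fukuoka: component {Fukuoka, Kanazawa, Nagasaki, Sapporo, Sendai}.
From Kobe: component {Kobe, Matsuyama, Okayama}.
From Osaka: component {Osaka}.
That's 3 components.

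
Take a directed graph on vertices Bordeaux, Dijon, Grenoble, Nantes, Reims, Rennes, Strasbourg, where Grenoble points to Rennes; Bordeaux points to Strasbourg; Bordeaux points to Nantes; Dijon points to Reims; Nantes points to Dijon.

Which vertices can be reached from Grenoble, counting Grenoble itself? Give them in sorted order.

Start at Grenoble.
Its neighbours: Rennes.
Nothing further is reachable.

Grenoble, Rennes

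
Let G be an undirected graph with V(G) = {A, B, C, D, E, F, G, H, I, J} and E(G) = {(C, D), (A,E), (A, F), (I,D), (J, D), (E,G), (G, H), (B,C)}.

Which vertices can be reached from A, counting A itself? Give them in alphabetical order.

Start at A.
Its neighbours: E, F.
Then their neighbours: G.
Then next layer: H.
Nothing further is reachable.

A, E, F, G, H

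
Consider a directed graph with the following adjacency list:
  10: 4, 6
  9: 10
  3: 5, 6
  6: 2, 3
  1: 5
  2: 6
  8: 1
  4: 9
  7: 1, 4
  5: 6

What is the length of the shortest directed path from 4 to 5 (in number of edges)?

5

Distance 0: 4.
Distance 1: 9.
Distance 2: 10.
Distance 3: 6.
Distance 4: 2, 3.
Distance 5: 5 — contains 5.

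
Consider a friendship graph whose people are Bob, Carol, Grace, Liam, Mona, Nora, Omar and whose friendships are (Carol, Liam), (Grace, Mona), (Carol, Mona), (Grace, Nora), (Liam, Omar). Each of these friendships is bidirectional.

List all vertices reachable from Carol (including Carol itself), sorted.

Carol, Grace, Liam, Mona, Nora, Omar

Start at Carol.
Its neighbours: Liam, Mona.
Then their neighbours: Grace, Omar.
Then next layer: Nora.
Nothing further is reachable.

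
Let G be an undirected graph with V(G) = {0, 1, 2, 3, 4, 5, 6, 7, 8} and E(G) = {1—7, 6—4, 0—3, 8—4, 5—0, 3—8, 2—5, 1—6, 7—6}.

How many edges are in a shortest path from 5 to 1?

6

Distance 0: 5.
Distance 1: 0, 2.
Distance 2: 3.
Distance 3: 8.
Distance 4: 4.
Distance 5: 6.
Distance 6: 1, 7 — contains 1.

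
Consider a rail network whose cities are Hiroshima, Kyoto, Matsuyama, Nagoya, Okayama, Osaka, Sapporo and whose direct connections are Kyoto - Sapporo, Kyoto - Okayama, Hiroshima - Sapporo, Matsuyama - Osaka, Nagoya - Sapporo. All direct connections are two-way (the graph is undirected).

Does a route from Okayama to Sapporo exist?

Explore from Okayama.
Distance 1: reach Kyoto.
Distance 2: reach Sapporo.
Found Sapporo.

Yes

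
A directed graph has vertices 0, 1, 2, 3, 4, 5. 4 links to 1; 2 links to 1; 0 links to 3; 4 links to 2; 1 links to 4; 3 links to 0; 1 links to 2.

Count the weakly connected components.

3

From 0: component {0, 3}.
From 1: component {1, 2, 4}.
From 5: component {5}.
That's 3 components.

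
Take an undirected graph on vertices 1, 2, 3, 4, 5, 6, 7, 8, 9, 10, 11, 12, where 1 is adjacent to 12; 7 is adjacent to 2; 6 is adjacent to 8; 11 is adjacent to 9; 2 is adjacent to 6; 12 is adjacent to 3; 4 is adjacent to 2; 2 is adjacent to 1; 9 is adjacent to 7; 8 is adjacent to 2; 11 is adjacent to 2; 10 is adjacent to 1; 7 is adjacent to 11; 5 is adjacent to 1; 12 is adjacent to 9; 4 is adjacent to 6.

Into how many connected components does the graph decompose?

From 1: component {1, 2, 3, 4, 5, 6, 7, 8, 9, 10, 11, 12}.
That's 1 component.

1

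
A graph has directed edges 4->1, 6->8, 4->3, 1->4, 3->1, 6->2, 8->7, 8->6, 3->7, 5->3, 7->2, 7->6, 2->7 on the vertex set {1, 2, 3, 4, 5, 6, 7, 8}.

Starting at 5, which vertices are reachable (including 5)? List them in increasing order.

1, 2, 3, 4, 5, 6, 7, 8

Start at 5.
Its neighbours: 3.
Then their neighbours: 1, 7.
Then next layer: 2, 4, 6.
Then next layer: 8.
Every vertex is now reached.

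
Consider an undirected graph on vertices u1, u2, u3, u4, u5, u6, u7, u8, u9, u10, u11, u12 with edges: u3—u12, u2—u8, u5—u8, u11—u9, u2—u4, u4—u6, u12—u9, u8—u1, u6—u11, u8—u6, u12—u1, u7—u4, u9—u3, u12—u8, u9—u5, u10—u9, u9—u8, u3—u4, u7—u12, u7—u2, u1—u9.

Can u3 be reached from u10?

Yes

Explore from u10.
Distance 1: reach u9.
Distance 2: reach u1, u3, u5, u8, u11, u12.
Found u3.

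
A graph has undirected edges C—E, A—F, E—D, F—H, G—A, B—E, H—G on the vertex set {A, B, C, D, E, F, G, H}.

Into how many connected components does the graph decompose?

2

From A: component {A, F, G, H}.
From B: component {B, C, D, E}.
That's 2 components.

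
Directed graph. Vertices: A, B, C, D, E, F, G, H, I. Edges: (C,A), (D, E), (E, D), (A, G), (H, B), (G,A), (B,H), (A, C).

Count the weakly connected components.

From A: component {A, C, G}.
From B: component {B, H}.
From D: component {D, E}.
From F: component {F}.
From I: component {I}.
That's 5 components.

5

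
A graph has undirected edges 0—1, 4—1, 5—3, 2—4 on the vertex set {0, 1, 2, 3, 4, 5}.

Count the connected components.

2

From 0: component {0, 1, 2, 4}.
From 3: component {3, 5}.
That's 2 components.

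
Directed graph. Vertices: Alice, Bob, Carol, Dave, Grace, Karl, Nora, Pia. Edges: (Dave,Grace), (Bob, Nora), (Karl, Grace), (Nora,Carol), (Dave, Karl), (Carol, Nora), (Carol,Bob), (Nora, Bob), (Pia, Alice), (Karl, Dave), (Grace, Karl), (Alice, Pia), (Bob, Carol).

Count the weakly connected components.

From Alice: component {Alice, Pia}.
From Bob: component {Bob, Carol, Nora}.
From Dave: component {Dave, Grace, Karl}.
That's 3 components.

3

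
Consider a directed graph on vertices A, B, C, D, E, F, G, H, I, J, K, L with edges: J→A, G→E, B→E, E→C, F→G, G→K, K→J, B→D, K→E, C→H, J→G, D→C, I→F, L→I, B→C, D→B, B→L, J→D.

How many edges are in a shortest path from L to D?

6

Distance 0: L.
Distance 1: I.
Distance 2: F.
Distance 3: G.
Distance 4: E, K.
Distance 5: C, J.
Distance 6: A, D, H — contains D.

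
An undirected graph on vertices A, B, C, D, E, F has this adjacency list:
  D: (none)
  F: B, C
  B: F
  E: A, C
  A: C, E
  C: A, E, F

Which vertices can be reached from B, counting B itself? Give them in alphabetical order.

A, B, C, E, F

Start at B.
Its neighbours: F.
Then their neighbours: C.
Then next layer: A, E.
Nothing further is reachable.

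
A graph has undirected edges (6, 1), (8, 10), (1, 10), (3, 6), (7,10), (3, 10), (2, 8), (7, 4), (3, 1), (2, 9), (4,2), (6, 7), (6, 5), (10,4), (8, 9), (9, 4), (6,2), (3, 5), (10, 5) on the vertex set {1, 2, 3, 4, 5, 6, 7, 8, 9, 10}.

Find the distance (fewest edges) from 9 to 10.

2

Distance 0: 9.
Distance 1: 2, 4, 8.
Distance 2: 6, 7, 10 — contains 10.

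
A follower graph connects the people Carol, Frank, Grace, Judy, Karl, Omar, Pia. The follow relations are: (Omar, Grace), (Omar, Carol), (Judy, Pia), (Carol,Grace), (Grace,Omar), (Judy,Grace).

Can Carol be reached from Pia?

No

Pia has no outgoing edges, so nothing is reachable from it.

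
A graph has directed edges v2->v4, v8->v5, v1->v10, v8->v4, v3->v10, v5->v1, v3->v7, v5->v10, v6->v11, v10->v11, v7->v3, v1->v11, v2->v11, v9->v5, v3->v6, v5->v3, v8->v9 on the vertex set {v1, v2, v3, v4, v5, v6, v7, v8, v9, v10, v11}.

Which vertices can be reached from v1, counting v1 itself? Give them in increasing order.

v1, v10, v11

Start at v1.
Its neighbours: v10, v11.
Nothing further is reachable.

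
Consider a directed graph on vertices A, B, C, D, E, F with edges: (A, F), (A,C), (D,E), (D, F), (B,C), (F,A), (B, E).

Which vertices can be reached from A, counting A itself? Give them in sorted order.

Start at A.
Its neighbours: C, F.
Nothing further is reachable.

A, C, F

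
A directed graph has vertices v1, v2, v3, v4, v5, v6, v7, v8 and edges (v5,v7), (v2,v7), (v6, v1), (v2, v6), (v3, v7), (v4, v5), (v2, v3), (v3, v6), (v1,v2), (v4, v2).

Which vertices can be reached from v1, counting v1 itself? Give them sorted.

v1, v2, v3, v6, v7

Start at v1.
Its neighbours: v2.
Then their neighbours: v3, v6, v7.
Nothing further is reachable.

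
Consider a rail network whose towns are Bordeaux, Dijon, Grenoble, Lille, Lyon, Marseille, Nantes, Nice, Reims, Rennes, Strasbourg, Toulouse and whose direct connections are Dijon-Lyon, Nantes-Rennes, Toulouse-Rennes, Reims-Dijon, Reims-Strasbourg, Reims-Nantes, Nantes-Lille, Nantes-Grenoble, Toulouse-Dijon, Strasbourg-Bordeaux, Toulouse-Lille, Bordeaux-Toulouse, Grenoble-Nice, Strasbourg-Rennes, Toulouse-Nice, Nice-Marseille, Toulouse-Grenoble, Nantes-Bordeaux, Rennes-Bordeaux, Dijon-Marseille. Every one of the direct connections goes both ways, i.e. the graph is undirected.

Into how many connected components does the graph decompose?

1

From Bordeaux: component {Bordeaux, Dijon, Grenoble, Lille, Lyon, Marseille, Nantes, Nice, Reims, Rennes, Strasbourg, Toulouse}.
That's 1 component.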